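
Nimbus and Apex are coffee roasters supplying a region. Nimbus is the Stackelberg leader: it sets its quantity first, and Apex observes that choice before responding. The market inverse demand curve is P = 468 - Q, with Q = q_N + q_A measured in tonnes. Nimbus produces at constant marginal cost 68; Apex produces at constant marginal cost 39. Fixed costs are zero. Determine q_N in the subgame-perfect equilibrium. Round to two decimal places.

The follower Apex best-responds to any q_N: π_A = (468 - Q)q_A - 39q_A.
∂π_A/∂q_A = 429 - q_N - 2q_A = 0 gives the reaction function q_A = (429 - q_N)/2.
The leader anticipates this reaction. Substituting into P = 468 - Q gives P = 507/2 - (1/2)q_N, so π_N = (507/2 - (1/2)q_N)q_N - 68q_N.
Maximising: ∂π_N/∂q_N = 371/2 - q_N = 0, giving q_N = 371/2.
Then q_A = (429 - 371/2)/2 = 487/4.

185.50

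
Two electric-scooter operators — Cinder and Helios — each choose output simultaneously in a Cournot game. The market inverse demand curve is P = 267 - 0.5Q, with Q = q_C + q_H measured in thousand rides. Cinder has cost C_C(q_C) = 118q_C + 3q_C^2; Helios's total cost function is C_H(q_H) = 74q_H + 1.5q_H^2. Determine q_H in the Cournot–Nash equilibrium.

46

Cinder's profit: π_C = (267 - 0.5Q)q_C - (118q_C + 3q_C²). Setting ∂π_C/∂q_C = 0: 149 - 7q_C - (1/2)(q_H) = 0.
Helios's first-order condition: 193 - 4q_H - (1/2)(q_C) = 0.
Rearranging gives the reaction functions q_C = (149 - (1/2)q_H)/7 and q_H = (193 - (1/2)q_C)/4.
Solving the pair: q_C = 18, q_H = 46.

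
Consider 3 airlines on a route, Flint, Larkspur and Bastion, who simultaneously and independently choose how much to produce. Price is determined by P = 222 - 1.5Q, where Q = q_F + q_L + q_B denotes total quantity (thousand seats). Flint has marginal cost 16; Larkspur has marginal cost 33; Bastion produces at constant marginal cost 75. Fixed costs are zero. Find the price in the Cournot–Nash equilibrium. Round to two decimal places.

Flint's profit: π_F = (222 - 1.5Q)q_F - (16q_F). Setting ∂π_F/∂q_F = 0: 206 - 3q_F - (3/2)(q_L + q_B) = 0.
Larkspur's first-order condition: 189 - 3q_L - (3/2)(q_F + q_B) = 0.
Bastion's profit: π_B = (222 - 1.5Q)q_B - (75q_B). Setting ∂π_B/∂q_B = 0: 147 - 3q_B - (3/2)(q_F + q_L) = 0.
Adding the 3 conditions: 542 − 3Q − 3Q = 0, i.e. Q = 271/3.
Back-substituting: q_F = (206 − 271/2)/(3/2) = 47, q_L = (189 − 271/2)/(3/2) = 107/3, q_B = (147 − 271/2)/(3/2) = 23/3.
Total output Q = 271/3, so price P = 222 - (3/2)·(271/3) = 173/2.

86.50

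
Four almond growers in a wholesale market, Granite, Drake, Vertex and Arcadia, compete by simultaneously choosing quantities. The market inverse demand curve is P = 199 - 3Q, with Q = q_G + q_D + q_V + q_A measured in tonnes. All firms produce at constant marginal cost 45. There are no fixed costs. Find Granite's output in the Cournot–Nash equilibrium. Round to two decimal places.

A representative firm's profit is π_i = q_i(199 - 3Q) - 45q_i.
First-order condition (treating rivals' output as given): 154 - 6q_i - 3·Σ_{j≠i} q_j = 0.
By symmetry each firm produces the same amount; substituting Σ_{j≠i} q_j = 3q_i yields q_i = 154/15.

10.27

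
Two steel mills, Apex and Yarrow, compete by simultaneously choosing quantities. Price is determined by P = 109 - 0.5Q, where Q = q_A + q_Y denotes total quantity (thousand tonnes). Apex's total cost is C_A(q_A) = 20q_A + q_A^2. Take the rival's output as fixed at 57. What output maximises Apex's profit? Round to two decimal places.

With the rival's output fixed at 57, Apex's profit is π_A = (109 - (1/2)·57 - (1/2)q_A)q_A - (20q_A + q_A²) = (161/2 - (1/2)q_A)q_A - (20q_A + q_A²).
∂π_A/∂q_A = 121/2 - 3q_A = 0, so q_A = 121/6.

20.17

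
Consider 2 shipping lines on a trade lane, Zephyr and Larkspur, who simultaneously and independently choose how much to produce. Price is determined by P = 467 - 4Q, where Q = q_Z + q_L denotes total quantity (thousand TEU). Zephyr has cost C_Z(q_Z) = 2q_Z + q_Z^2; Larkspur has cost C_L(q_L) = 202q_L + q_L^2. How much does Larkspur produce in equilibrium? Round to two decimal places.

9.40

Zephyr's profit: π_Z = (467 - 4Q)q_Z - (2q_Z + q_Z²). Setting ∂π_Z/∂q_Z = 0: 465 - 10q_Z - 4(q_L) = 0.
Larkspur's profit: π_L = (467 - 4Q)q_L - (202q_L + q_L²). Setting ∂π_L/∂q_L = 0: 265 - 10q_L - 4(q_Z) = 0.
So q_Z = (465 - 4q_L)/10 and q_L = (265 - 4q_Z)/10.
Substituting one into the other gives q_Z = 1795/42 and q_L = 395/42.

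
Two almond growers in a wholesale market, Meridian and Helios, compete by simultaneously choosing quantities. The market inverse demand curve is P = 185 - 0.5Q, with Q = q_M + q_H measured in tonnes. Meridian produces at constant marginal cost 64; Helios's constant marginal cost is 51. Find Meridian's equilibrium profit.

Meridian's profit: π_M = (185 - 0.5Q)q_M - (64q_M). Setting ∂π_M/∂q_M = 0: 121 - q_M - (1/2)(q_H) = 0.
Helios's first-order condition: 134 - q_H - (1/2)(q_M) = 0.
So q_M = (121 - (1/2)q_H) and q_H = (134 - (1/2)q_M).
Solving the pair: q_M = 72, q_H = 98.
Price P = 185 - (1/2)·170 = 100.
Meridian's profit: (100 - 64)·72 = 2592.

2592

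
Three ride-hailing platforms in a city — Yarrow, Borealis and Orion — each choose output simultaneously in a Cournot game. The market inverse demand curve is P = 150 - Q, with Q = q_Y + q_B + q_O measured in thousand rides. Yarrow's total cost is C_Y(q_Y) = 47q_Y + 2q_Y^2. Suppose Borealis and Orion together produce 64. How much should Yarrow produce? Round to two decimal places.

6.50

With rivals' combined output fixed at 64, Yarrow's profit is π_Y = (150 - 64 - q_Y)q_Y - (47q_Y + 2q_Y²) = (86 - q_Y)q_Y - (47q_Y + 2q_Y²).
∂π_Y/∂q_Y = 39 - 6q_Y = 0, so q_Y = 13/2.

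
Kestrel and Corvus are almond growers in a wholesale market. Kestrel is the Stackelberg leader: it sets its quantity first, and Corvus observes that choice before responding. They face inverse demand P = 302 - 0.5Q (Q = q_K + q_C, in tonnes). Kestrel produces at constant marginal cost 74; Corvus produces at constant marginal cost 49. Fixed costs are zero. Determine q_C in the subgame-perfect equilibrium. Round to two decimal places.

The follower Corvus best-responds to any q_K: π_C = (302 - 0.5Q)q_C - 49q_C.
∂π_C/∂q_C = 253 - (1/2)q_K - q_C = 0 gives the reaction function q_C = (253 - (1/2)q_K).
Kestrel substitutes q_C(q_K) into its own profit: π_K = q_K(302 - (1/2)q_K - (253 - (1/2)q_K)/2) - 74q_K = (351/2 - (1/4)q_K)q_K - 74q_K.
The leader's first-order condition 203/2 - (1/2)q_K = 0 yields q_K = 203.
Then q_C = (253 - (1/2)·203) = 303/2.

151.50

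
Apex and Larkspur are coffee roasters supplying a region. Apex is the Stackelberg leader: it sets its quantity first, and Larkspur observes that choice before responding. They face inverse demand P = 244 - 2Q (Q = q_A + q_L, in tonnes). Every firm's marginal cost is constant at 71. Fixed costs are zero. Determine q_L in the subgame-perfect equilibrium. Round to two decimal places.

21.63

The follower Larkspur best-responds to any q_A: π_L = (244 - 2Q)q_L - 71q_L.
Follower FOC: 173 - 2q_A - 4q_L = 0, so q_L(q_A) = (173 - 2q_A)/4.
Apex substitutes q_L(q_A) into its own profit: π_A = q_A(244 - 2q_A - (173 - 2q_A)/2) - 71q_A = (315/2 - q_A)q_A - 71q_A.
The leader's first-order condition 173/2 - 2q_A = 0 yields q_A = 173/4.
Then q_L = (173 - 2·(173/4))/4 = 173/8.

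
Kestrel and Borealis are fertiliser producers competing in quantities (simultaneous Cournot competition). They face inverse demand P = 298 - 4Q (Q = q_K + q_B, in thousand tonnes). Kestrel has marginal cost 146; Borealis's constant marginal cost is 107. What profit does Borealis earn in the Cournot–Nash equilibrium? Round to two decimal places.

1469.44

Kestrel's profit: π_K = (298 - 4Q)q_K - (146q_K). Setting ∂π_K/∂q_K = 0: 152 - 8q_K - 4(q_B) = 0.
Borealis's first-order condition: 191 - 8q_B - 4(q_K) = 0.
Best responses: q_K = (152 - 4q_B)/8, q_B = (191 - 4q_K)/8.
Solving the pair: q_K = 113/12, q_B = 115/6.
Price P = 298 - 4·(343/12) = 551/3.
Borealis's profit: (551/3 - 107)·(115/6) = 1469.4444.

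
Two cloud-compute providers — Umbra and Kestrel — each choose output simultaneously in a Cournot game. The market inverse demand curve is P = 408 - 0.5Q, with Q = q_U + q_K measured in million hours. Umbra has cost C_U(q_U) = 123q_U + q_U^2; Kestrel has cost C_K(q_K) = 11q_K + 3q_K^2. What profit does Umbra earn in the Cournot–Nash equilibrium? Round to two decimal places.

11243.71

Umbra's profit: π_U = (408 - 0.5Q)q_U - (123q_U + q_U²). Setting ∂π_U/∂q_U = 0: 285 - 3q_U - (1/2)(q_K) = 0.
Kestrel's first-order condition: 397 - 7q_K - (1/2)(q_U) = 0.
So q_U = (285 - (1/2)q_K)/3 and q_K = (397 - (1/2)q_U)/7.
Solving the pair: q_U = 86.5783, q_K = 50.5301.
Price P = 408 - (1/2)·137.1084 = 339.4458.
Umbra's profit: 339.4458·86.5783 - 123·86.5783 - 86.5783² = 11243.7065.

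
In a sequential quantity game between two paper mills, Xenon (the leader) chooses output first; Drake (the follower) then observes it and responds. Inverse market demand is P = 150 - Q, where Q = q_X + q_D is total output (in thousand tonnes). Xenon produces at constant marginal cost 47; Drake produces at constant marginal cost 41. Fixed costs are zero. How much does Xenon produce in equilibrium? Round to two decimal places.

The follower Drake best-responds to any q_X: π_D = (150 - Q)q_D - 41q_D.
∂π_D/∂q_D = 109 - q_X - 2q_D = 0 gives the reaction function q_D = (109 - q_X)/2.
Xenon substitutes q_D(q_X) into its own profit: π_X = q_X(150 - q_X - (109 - q_X)/2) - 47q_X = (191/2 - (1/2)q_X)q_X - 47q_X.
The leader's first-order condition 97/2 - q_X = 0 yields q_X = 97/2.
Then q_D = (109 - 97/2)/2 = 121/4.

48.50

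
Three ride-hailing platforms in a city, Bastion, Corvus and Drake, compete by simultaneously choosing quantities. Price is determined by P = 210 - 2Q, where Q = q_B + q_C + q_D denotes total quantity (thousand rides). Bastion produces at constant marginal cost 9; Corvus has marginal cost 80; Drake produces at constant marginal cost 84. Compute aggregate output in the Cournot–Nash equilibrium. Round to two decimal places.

57.13

Bastion's profit: π_B = (210 - 2Q)q_B - (9q_B). Setting ∂π_B/∂q_B = 0: 201 - 4q_B - 2(q_C + q_D) = 0.
Corvus's first-order condition: 130 - 4q_C - 2(q_B + q_D) = 0.
Drake's profit: π_D = (210 - 2Q)q_D - (84q_D). Setting ∂π_D/∂q_D = 0: 126 - 4q_D - 2(q_B + q_C) = 0.
Adding the 3 first-order conditions: 457 − 8Q = 0, so Q = 457/8.
Back-substituting: q_B = (201 − 457/4)/2 = 347/8, q_C = (130 − 457/4)/2 = 63/8, q_D = (126 − 457/4)/2 = 47/8.
Total output Q = 347/8 + 63/8 + 47/8 = 457/8.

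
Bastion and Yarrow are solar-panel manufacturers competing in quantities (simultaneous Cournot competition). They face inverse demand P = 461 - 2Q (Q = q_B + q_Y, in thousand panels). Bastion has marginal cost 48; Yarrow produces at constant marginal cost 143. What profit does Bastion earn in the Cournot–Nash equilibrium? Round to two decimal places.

Bastion's profit: π_B = (461 - 2Q)q_B - (48q_B). Setting ∂π_B/∂q_B = 0: 413 - 4q_B - 2(q_Y) = 0.
Yarrow's profit: π_Y = (461 - 2Q)q_Y - (143q_Y). Setting ∂π_Y/∂q_Y = 0: 318 - 4q_Y - 2(q_B) = 0.
So q_B = (413 - 2q_Y)/4 and q_Y = (318 - 2q_B)/4.
Solving the pair: q_B = 254/3, q_Y = 223/6.
Price P = 461 - 2·(731/6) = 652/3.
Bastion's profit: (652/3 - 48)·(254/3) = 14336.8889.

14336.89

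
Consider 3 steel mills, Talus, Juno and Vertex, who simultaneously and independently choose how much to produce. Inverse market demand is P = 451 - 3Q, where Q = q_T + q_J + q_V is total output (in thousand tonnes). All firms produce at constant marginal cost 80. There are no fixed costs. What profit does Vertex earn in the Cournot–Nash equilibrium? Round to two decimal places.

2867.52

Each firm earns π_i = (451 - 3Q)q_i - 80q_i.
Setting ∂π_i/∂q_i = 0 with rivals' quantities fixed: 371 - 6q_i - 3·Σ_{j≠i} q_j = 0.
By symmetry each firm produces the same amount; substituting Σ_{j≠i} q_j = 2q_i yields q_i = 371/12.
Price P = 451 - 3·(371/4) = 691/4.
Vertex's profit: (691/4 - 80)·(371/12) = 2867.5208.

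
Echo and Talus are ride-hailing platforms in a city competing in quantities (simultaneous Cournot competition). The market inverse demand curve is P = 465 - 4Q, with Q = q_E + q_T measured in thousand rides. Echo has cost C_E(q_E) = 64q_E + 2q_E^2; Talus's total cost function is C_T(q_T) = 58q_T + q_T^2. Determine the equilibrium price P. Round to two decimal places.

Echo's profit: π_E = (465 - 4Q)q_E - (64q_E + 2q_E²). Setting ∂π_E/∂q_E = 0: 401 - 12q_E - 4(q_T) = 0.
Talus's profit: π_T = (465 - 4Q)q_T - (58q_T + q_T²). Setting ∂π_T/∂q_T = 0: 407 - 10q_T - 4(q_E) = 0.
Rearranging gives the reaction functions q_E = (401 - 4q_T)/12 and q_T = (407 - 4q_E)/10.
Solving the pair: q_E = 1191/52, q_T = 410/13.
Total output Q = 54.4423, so price P = 465 - 4·54.4423 = 247.2308.

247.23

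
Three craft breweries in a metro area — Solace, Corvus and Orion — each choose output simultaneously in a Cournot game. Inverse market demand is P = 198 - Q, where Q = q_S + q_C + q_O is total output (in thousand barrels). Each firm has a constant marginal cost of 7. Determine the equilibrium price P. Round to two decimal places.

Each firm earns π_i = (198 - Q)q_i - 7q_i.
First-order condition (treating rivals' output as given): 191 - 2q_i - Σ_{j≠i} q_j = 0.
By symmetry each firm produces the same amount; substituting Σ_{j≠i} q_j = 2q_i yields q_i = 191/4.
Total output Q = 573/4, so price P = 198 - 573/4 = 219/4.

54.75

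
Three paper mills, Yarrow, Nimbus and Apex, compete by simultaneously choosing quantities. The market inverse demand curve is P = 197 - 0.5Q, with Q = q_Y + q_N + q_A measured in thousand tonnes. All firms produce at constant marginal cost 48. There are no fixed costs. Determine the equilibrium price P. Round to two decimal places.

85.25

A representative firm's profit is π_i = q_i(197 - 0.5Q) - 48q_i.
First-order condition (treating rivals' output as given): 149 - q_i - (1/2)·Σ_{j≠i} q_j = 0.
By symmetry each firm produces the same amount; substituting Σ_{j≠i} q_j = 2q_i yields q_i = 149/2.
Total output Q = 447/2, so price P = 197 - (1/2)·(447/2) = 341/4.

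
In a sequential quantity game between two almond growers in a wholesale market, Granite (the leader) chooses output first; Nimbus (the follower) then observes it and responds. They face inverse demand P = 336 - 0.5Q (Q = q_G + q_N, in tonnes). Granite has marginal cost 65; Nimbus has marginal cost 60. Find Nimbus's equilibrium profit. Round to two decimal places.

10224.50

Solve by backward induction. Given q_G, the follower Nimbus maximises π_N = (336 - (1/2)q_G - (1/2)q_N)q_N - 60q_N.
∂π_N/∂q_N = 276 - (1/2)q_G - q_N = 0 gives the reaction function q_N = (276 - (1/2)q_G).
The leader anticipates this reaction. Substituting into P = 336 - 0.5Q gives P = 198 - (1/4)q_G, so π_G = (198 - (1/4)q_G)q_G - 65q_G.
The leader's first-order condition 133 - (1/2)q_G = 0 yields q_G = 266.
Then q_N = (276 - (1/2)·266) = 143.
Price P = 336 - (1/2)·409 = 263/2.
Nimbus's profit: (263/2 - 60)·143 = 10224.5000.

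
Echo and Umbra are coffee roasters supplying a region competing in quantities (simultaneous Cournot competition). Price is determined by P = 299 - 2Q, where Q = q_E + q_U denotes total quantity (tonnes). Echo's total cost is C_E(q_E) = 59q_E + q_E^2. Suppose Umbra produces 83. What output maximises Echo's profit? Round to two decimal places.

12.33

With the rival's output fixed at 83, Echo's profit is π_E = (299 - 2·83 - 2q_E)q_E - (59q_E + q_E²) = (133 - 2q_E)q_E - (59q_E + q_E²).
∂π_E/∂q_E = 74 - 6q_E = 0, so q_E = 37/3.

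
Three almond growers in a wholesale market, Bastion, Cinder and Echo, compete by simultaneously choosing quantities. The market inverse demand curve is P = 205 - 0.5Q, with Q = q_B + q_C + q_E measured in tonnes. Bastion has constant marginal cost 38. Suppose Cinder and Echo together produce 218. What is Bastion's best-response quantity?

With rivals' combined output fixed at 218, Bastion's profit is π_B = (205 - (1/2)·218 - (1/2)q_B)q_B - (38q_B) = (96 - (1/2)q_B)q_B - (38q_B).
∂π_B/∂q_B = 58 - q_B = 0, so q_B = 58.

58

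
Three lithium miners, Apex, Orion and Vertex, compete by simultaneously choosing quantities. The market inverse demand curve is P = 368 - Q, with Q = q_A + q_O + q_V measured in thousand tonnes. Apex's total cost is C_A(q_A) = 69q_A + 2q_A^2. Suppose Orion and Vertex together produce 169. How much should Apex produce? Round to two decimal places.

With rivals' combined output fixed at 169, Apex's profit is π_A = (368 - 169 - q_A)q_A - (69q_A + 2q_A²) = (199 - q_A)q_A - (69q_A + 2q_A²).
∂π_A/∂q_A = 130 - 6q_A = 0, so q_A = 65/3.

21.67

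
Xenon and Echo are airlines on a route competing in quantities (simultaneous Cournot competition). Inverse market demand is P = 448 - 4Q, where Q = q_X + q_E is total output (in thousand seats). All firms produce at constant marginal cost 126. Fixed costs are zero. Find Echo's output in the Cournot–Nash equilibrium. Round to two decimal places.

A representative firm's profit is π_i = q_i(448 - 4Q) - 126q_i.
Setting ∂π_i/∂q_i = 0 with rivals' quantities fixed: 322 - 8q_i - 4q_j = 0.
By symmetry each firm produces the same amount; substituting q_j = q_i yields q_i = 322/12 = 161/6.

26.83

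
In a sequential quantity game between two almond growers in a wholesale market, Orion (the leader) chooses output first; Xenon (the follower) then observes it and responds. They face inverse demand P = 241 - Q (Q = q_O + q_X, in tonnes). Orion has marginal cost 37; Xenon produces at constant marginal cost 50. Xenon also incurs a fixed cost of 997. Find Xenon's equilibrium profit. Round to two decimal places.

704.56

The follower Xenon best-responds to any q_O: π_X = (241 - Q)q_X - 50q_X.
Follower FOC: 191 - q_O - 2q_X = 0, so q_X(q_O) = (191 - q_O)/2.
The leader anticipates this reaction. Substituting into P = 241 - Q gives P = 291/2 - (1/2)q_O, so π_O = (291/2 - (1/2)q_O)q_O - 37q_O.
Maximising: ∂π_O/∂q_O = 217/2 - q_O = 0, giving q_O = 217/2.
Then q_X = (191 - 217/2)/2 = 165/4.
Price P = 241 - 599/4 = 365/4.
Xenon's profit: (365/4 - 50)·(165/4) - 997 = 704.5625.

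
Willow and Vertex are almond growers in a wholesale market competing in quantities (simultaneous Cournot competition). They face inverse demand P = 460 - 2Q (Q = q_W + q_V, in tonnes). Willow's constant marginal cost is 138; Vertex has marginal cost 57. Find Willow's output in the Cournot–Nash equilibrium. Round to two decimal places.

40.17

Willow's profit: π_W = (460 - 2Q)q_W - (138q_W). Setting ∂π_W/∂q_W = 0: 322 - 4q_W - 2(q_V) = 0.
Vertex's profit: π_V = (460 - 2Q)q_V - (57q_V). Setting ∂π_V/∂q_V = 0: 403 - 4q_V - 2(q_W) = 0.
Rearranging gives the reaction functions q_W = (322 - 2q_V)/4 and q_V = (403 - 2q_W)/4.
Solving the pair: q_W = 241/6, q_V = 242/3.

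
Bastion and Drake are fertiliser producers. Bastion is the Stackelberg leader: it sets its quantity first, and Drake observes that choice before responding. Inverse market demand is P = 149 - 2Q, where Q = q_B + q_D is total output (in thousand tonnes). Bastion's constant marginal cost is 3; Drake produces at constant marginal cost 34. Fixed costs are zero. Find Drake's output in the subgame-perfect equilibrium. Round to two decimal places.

6.63

The follower Drake best-responds to any q_B: π_D = (149 - 2Q)q_D - 34q_D.
∂π_D/∂q_D = 115 - 2q_B - 4q_D = 0 gives the reaction function q_D = (115 - 2q_B)/4.
The leader anticipates this reaction. Substituting into P = 149 - 2Q gives P = 183/2 - q_B, so π_B = (183/2 - q_B)q_B - 3q_B.
Leader FOC: 177/2 - 2q_B = 0, so q_B = 177/4.
Then q_D = (115 - 2·(177/4))/4 = 53/8.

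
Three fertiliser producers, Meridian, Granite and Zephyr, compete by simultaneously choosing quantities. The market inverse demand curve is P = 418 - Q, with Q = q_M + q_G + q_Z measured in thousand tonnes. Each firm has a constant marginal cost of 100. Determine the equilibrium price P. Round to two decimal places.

179.50

A representative firm's profit is π_i = q_i(418 - Q) - 100q_i.
Setting ∂π_i/∂q_i = 0 with rivals' quantities fixed: 318 - 2q_i - Σ_{j≠i} q_j = 0.
With identical firms every q_j equals q_i, so Σ_{j≠i} q_j = 2q_i and 318 = 4q_i, giving q_i = 159/2.
Total output Q = 477/2, so price P = 418 - 477/2 = 359/2.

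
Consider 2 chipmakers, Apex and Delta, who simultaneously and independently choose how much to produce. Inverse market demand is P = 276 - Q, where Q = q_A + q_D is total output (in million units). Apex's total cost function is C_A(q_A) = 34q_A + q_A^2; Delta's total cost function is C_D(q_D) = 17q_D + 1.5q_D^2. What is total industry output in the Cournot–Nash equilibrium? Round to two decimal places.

Apex's profit: π_A = (276 - Q)q_A - (34q_A + q_A²). Setting ∂π_A/∂q_A = 0: 242 - 4q_A - (q_D) = 0.
Delta's profit: π_D = (276 - Q)q_D - (17q_D + (3/2)q_D²). Setting ∂π_D/∂q_D = 0: 259 - 5q_D - (q_A) = 0.
Rearranging gives the reaction functions q_A = (242 - q_D)/4 and q_D = (259 - q_A)/5.
Substituting one into the other gives q_A = 951/19 and q_D = 794/19.
Total output Q = 951/19 + 794/19 = 1745/19.

91.84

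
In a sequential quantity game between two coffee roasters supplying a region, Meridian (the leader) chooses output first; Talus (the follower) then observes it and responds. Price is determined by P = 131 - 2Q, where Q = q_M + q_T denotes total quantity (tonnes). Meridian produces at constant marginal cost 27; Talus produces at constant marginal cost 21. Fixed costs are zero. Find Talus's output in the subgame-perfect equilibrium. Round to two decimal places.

Solve by backward induction. Given q_M, the follower Talus maximises π_T = (131 - 2q_M - 2q_T)q_T - 21q_T.
Setting the follower's marginal profit to zero, 110 - 2q_M - 4q_T = 0, i.e. q_T = (110 - 2q_M)/4.
The leader anticipates this reaction. Substituting into P = 131 - 2Q gives P = 76 - q_M, so π_M = (76 - q_M)q_M - 27q_M.
Leader FOC: 49 - 2q_M = 0, so q_M = 49/2.
Then q_T = (110 - 2·(49/2))/4 = 61/4.

15.25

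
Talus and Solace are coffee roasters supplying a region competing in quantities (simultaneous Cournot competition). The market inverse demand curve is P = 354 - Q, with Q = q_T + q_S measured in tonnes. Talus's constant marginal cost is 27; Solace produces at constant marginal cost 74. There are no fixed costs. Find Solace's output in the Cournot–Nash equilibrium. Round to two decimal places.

Talus's profit: π_T = (354 - Q)q_T - (27q_T). Setting ∂π_T/∂q_T = 0: 327 - 2q_T - (q_S) = 0.
Solace's first-order condition: 280 - 2q_S - (q_T) = 0.
Best responses: q_T = (327 - q_S)/2, q_S = (280 - q_T)/2.
Substituting one into the other gives q_T = 374/3 and q_S = 233/3.

77.67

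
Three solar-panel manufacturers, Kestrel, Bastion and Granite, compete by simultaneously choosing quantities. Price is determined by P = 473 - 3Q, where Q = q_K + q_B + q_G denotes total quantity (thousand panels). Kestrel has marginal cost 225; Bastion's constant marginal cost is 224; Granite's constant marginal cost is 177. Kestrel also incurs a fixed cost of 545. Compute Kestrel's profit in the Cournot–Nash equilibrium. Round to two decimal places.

Kestrel's profit: π_K = (473 - 3Q)q_K - (225q_K). Setting ∂π_K/∂q_K = 0: 248 - 6q_K - 3(q_B + q_G) = 0.
Bastion's first-order condition: 249 - 6q_B - 3(q_K + q_G) = 0.
Granite's first-order condition: 296 - 6q_G - 3(q_K + q_B) = 0.
Summing all 3 equations gives 793 − 12Q = 0, hence Q = 793/12.
Back-substituting: q_K = (248 − 793/4)/3 = 199/12, q_B = (249 − 793/4)/3 = 203/12, q_G = (296 − 793/4)/3 = 391/12.
Price P = 473 - 3·(793/12) = 1099/4.
Kestrel's profit: (1099/4 - 225)·(199/12) - 545 = 280.0208.

280.02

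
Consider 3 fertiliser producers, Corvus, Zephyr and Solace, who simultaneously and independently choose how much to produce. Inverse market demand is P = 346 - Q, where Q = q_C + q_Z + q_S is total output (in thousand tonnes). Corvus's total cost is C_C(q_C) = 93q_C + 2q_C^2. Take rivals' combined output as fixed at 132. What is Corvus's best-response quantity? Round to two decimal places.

With rivals' combined output fixed at 132, Corvus's profit is π_C = (346 - 132 - q_C)q_C - (93q_C + 2q_C²) = (214 - q_C)q_C - (93q_C + 2q_C²).
∂π_C/∂q_C = 121 - 6q_C = 0, so q_C = 121/6.

20.17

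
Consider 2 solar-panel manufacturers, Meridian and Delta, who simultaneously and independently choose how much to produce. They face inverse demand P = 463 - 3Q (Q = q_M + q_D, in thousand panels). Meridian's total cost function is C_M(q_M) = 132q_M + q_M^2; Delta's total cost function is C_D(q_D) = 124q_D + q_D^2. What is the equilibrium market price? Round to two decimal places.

280.27

Meridian's profit: π_M = (463 - 3Q)q_M - (132q_M + q_M²). Setting ∂π_M/∂q_M = 0: 331 - 8q_M - 3(q_D) = 0.
Delta's profit: π_D = (463 - 3Q)q_D - (124q_D + q_D²). Setting ∂π_D/∂q_D = 0: 339 - 8q_D - 3(q_M) = 0.
Best responses: q_M = (331 - 3q_D)/8, q_D = (339 - 3q_M)/8.
Substituting one into the other gives q_M = 1631/55 and q_D = 1719/55.
Total output Q = 670/11, so price P = 463 - 3·(670/11) = 280.2727.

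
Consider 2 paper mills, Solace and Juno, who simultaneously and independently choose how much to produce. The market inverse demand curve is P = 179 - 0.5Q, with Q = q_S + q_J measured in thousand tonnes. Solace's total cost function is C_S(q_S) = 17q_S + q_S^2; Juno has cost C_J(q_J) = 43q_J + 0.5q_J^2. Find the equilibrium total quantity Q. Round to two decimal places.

Solace's profit: π_S = (179 - 0.5Q)q_S - (17q_S + q_S²). Setting ∂π_S/∂q_S = 0: 162 - 3q_S - (1/2)(q_J) = 0.
Juno's first-order condition: 136 - 2q_J - (1/2)(q_S) = 0.
Best responses: q_S = (162 - (1/2)q_J)/3, q_J = (136 - (1/2)q_S)/2.
Substituting one into the other gives q_S = 1024/23 and q_J = 1308/23.
Total output Q = 1024/23 + 1308/23 = 101.3913.

101.39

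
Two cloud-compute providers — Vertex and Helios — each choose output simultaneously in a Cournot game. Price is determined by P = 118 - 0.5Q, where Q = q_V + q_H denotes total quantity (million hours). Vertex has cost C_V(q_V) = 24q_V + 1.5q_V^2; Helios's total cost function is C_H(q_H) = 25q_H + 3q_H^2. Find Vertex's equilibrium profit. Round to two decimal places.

971.17

Vertex's profit: π_V = (118 - 0.5Q)q_V - (24q_V + (3/2)q_V²). Setting ∂π_V/∂q_V = 0: 94 - 4q_V - (1/2)(q_H) = 0.
Helios's profit: π_H = (118 - 0.5Q)q_H - (25q_H + 3q_H²). Setting ∂π_H/∂q_H = 0: 93 - 7q_H - (1/2)(q_V) = 0.
Rearranging gives the reaction functions q_V = (94 - (1/2)q_H)/4 and q_H = (93 - (1/2)q_V)/7.
Substituting one into the other gives q_V = 22.0360 and q_H = 1300/111.
Price P = 118 - (1/2)·33.7477 = 101.1261.
Vertex's profit: 101.1261·22.0360 - 24·22.0360 - (3/2)·22.0360² = 971.1738.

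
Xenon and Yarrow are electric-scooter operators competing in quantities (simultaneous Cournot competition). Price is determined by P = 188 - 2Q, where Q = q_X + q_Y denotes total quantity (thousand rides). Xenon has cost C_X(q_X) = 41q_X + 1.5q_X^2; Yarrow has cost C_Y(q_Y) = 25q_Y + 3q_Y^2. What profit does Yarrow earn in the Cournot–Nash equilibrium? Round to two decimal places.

823.47

Xenon's profit: π_X = (188 - 2Q)q_X - (41q_X + (3/2)q_X²). Setting ∂π_X/∂q_X = 0: 147 - 7q_X - 2(q_Y) = 0.
Yarrow's profit: π_Y = (188 - 2Q)q_Y - (25q_Y + 3q_Y²). Setting ∂π_Y/∂q_Y = 0: 163 - 10q_Y - 2(q_X) = 0.
Rearranging gives the reaction functions q_X = (147 - 2q_Y)/7 and q_Y = (163 - 2q_X)/10.
Solving the pair: q_X = 52/3, q_Y = 77/6.
Price P = 188 - 2·(181/6) = 383/3.
Yarrow's profit: (383/3)·(77/6) - 25·(77/6) - 3(77/6)² = 823.4722.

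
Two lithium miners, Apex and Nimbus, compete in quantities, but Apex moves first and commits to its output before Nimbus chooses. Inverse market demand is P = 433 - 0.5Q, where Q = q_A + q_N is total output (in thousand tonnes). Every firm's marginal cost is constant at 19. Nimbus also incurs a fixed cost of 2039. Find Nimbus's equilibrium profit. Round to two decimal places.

19385.50

Solve by backward induction. Given q_A, the follower Nimbus maximises π_N = (433 - (1/2)q_A - (1/2)q_N)q_N - 19q_N.
Follower FOC: 414 - (1/2)q_A - q_N = 0, so q_N(q_A) = (414 - (1/2)q_A).
Apex substitutes q_N(q_A) into its own profit: π_A = q_A(433 - (1/2)q_A - (414 - (1/2)q_A)/2) - 19q_A = (226 - (1/4)q_A)q_A - 19q_A.
Leader FOC: 207 - (1/2)q_A = 0, so q_A = 414.
Then q_N = (414 - (1/2)·414) = 207.
Price P = 433 - (1/2)·621 = 245/2.
Nimbus's profit: (245/2 - 19)·207 - 2039 = 19385.5000.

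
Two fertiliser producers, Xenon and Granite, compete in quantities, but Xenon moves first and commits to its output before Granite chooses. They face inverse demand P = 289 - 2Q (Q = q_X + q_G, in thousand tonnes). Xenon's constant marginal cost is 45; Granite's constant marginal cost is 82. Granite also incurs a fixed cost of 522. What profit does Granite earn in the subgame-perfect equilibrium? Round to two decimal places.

30.78

The follower Granite best-responds to any q_X: π_G = (289 - 2Q)q_G - 82q_G.
∂π_G/∂q_G = 207 - 2q_X - 4q_G = 0 gives the reaction function q_G = (207 - 2q_X)/4.
Xenon substitutes q_G(q_X) into its own profit: π_X = q_X(289 - 2q_X - (207 - 2q_X)/2) - 45q_X = (371/2 - q_X)q_X - 45q_X.
Leader FOC: 281/2 - 2q_X = 0, so q_X = 281/4.
Then q_G = (207 - 2·(281/4))/4 = 133/8.
Price P = 289 - 2·(695/8) = 461/4.
Granite's profit: (461/4 - 82)·(133/8) - 522 = 985/32.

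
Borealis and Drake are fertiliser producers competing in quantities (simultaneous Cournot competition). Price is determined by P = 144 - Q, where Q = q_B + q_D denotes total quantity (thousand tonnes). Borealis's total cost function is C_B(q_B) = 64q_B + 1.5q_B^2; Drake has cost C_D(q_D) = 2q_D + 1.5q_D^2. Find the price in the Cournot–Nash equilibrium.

107

Borealis's profit: π_B = (144 - Q)q_B - (64q_B + (3/2)q_B²). Setting ∂π_B/∂q_B = 0: 80 - 5q_B - (q_D) = 0.
Drake's first-order condition: 142 - 5q_D - (q_B) = 0.
So q_B = (80 - q_D)/5 and q_D = (142 - q_B)/5.
Solving the pair: q_B = 43/4, q_D = 105/4.
Total output Q = 37, so price P = 144 - 37 = 107.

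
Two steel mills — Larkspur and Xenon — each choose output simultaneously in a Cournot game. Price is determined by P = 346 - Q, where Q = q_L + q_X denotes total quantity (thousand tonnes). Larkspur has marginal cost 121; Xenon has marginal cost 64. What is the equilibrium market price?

Larkspur's profit: π_L = (346 - Q)q_L - (121q_L). Setting ∂π_L/∂q_L = 0: 225 - 2q_L - (q_X) = 0.
Xenon's profit: π_X = (346 - Q)q_X - (64q_X). Setting ∂π_X/∂q_X = 0: 282 - 2q_X - (q_L) = 0.
Rearranging gives the reaction functions q_L = (225 - q_X)/2 and q_X = (282 - q_L)/2.
Substituting one into the other gives q_L = 56 and q_X = 113.
Total output Q = 169, so price P = 346 - 169 = 177.

177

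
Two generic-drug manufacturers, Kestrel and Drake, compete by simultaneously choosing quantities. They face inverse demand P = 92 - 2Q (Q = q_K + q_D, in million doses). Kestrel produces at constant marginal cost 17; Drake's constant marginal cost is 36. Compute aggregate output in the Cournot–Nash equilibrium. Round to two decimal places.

21.83

Kestrel's profit: π_K = (92 - 2Q)q_K - (17q_K). Setting ∂π_K/∂q_K = 0: 75 - 4q_K - 2(q_D) = 0.
Drake's first-order condition: 56 - 4q_D - 2(q_K) = 0.
Best responses: q_K = (75 - 2q_D)/4, q_D = (56 - 2q_K)/4.
Substituting one into the other gives q_K = 47/3 and q_D = 37/6.
Total output Q = 47/3 + 37/6 = 131/6.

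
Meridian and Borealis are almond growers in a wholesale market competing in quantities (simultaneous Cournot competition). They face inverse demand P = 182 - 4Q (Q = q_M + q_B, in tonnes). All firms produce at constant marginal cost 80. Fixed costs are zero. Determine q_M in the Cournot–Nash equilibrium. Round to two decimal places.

8.50

Each firm earns π_i = (182 - 4Q)q_i - 80q_i.
First-order condition (treating rivals' output as given): 102 - 8q_i - 4q_j = 0.
By symmetry each firm produces the same amount; substituting q_j = q_i yields q_i = 102/12 = 17/2.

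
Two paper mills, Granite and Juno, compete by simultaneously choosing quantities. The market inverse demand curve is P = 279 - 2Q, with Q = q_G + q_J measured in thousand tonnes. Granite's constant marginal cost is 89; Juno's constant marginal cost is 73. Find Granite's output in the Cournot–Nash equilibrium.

Granite's profit: π_G = (279 - 2Q)q_G - (89q_G). Setting ∂π_G/∂q_G = 0: 190 - 4q_G - 2(q_J) = 0.
Juno's profit: π_J = (279 - 2Q)q_J - (73q_J). Setting ∂π_J/∂q_J = 0: 206 - 4q_J - 2(q_G) = 0.
So q_G = (190 - 2q_J)/4 and q_J = (206 - 2q_G)/4.
Substituting one into the other gives q_G = 29 and q_J = 37.

29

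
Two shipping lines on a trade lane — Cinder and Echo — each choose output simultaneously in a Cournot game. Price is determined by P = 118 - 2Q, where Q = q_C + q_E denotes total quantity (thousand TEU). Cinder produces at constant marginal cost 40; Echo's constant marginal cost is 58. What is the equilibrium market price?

Cinder's profit: π_C = (118 - 2Q)q_C - (40q_C). Setting ∂π_C/∂q_C = 0: 78 - 4q_C - 2(q_E) = 0.
Echo's profit: π_E = (118 - 2Q)q_E - (58q_E). Setting ∂π_E/∂q_E = 0: 60 - 4q_E - 2(q_C) = 0.
So q_C = (78 - 2q_E)/4 and q_E = (60 - 2q_C)/4.
Solving the pair: q_C = 16, q_E = 7.
Total output Q = 23, so price P = 118 - 2·23 = 72.

72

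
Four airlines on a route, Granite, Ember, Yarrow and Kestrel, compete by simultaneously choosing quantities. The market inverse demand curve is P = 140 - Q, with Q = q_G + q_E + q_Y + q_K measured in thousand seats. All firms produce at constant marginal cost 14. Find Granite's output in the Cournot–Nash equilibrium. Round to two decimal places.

Each firm earns π_i = (140 - Q)q_i - 14q_i.
First-order condition (treating rivals' output as given): 126 - 2q_i - Σ_{j≠i} q_j = 0.
By symmetry each firm produces the same amount; substituting Σ_{j≠i} q_j = 3q_i yields q_i = 126/5.

25.20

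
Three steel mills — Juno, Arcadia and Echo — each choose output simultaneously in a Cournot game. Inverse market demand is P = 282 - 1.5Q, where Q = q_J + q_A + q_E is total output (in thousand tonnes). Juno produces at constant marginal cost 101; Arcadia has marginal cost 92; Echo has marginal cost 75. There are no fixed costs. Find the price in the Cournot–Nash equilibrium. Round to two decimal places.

137.50

Juno's profit: π_J = (282 - 1.5Q)q_J - (101q_J). Setting ∂π_J/∂q_J = 0: 181 - 3q_J - (3/2)(q_A + q_E) = 0.
Arcadia's first-order condition: 190 - 3q_A - (3/2)(q_J + q_E) = 0.
Echo's first-order condition: 207 - 3q_E - (3/2)(q_J + q_A) = 0.
Summing all 3 equations gives 578 − 6Q = 0, hence Q = 289/3.
Back-substituting: q_J = (181 − 289/2)/(3/2) = 73/3, q_A = (190 − 289/2)/(3/2) = 91/3, q_E = (207 − 289/2)/(3/2) = 125/3.
Total output Q = 289/3, so price P = 282 - (3/2)·(289/3) = 275/2.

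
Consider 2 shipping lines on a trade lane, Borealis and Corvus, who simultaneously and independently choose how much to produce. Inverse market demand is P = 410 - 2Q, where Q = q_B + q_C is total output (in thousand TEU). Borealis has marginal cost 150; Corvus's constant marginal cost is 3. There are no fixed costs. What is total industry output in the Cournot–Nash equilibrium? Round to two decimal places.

111.17

Borealis's profit: π_B = (410 - 2Q)q_B - (150q_B). Setting ∂π_B/∂q_B = 0: 260 - 4q_B - 2(q_C) = 0.
Corvus's profit: π_C = (410 - 2Q)q_C - (3q_C). Setting ∂π_C/∂q_C = 0: 407 - 4q_C - 2(q_B) = 0.
Best responses: q_B = (260 - 2q_C)/4, q_C = (407 - 2q_B)/4.
Substituting one into the other gives q_B = 113/6 and q_C = 277/3.
Total output Q = 113/6 + 277/3 = 667/6.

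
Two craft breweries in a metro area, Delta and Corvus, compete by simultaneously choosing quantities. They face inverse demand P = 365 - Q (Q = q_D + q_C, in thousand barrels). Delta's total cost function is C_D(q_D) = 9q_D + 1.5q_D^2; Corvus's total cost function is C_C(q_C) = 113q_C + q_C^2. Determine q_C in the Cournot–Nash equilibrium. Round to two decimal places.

47.58

Delta's profit: π_D = (365 - Q)q_D - (9q_D + (3/2)q_D²). Setting ∂π_D/∂q_D = 0: 356 - 5q_D - (q_C) = 0.
Corvus's profit: π_C = (365 - Q)q_C - (113q_C + q_C²). Setting ∂π_C/∂q_C = 0: 252 - 4q_C - (q_D) = 0.
Best responses: q_D = (356 - q_C)/5, q_C = (252 - q_D)/4.
Substituting one into the other gives q_D = 1172/19 and q_C = 904/19.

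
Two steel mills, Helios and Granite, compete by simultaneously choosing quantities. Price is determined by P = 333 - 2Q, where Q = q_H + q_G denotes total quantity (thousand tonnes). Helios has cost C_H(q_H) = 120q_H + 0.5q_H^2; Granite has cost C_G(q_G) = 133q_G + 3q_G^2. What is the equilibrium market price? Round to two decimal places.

232.83

Helios's profit: π_H = (333 - 2Q)q_H - (120q_H + (1/2)q_H²). Setting ∂π_H/∂q_H = 0: 213 - 5q_H - 2(q_G) = 0.
Granite's profit: π_G = (333 - 2Q)q_G - (133q_G + 3q_G²). Setting ∂π_G/∂q_G = 0: 200 - 10q_G - 2(q_H) = 0.
Rearranging gives the reaction functions q_H = (213 - 2q_G)/5 and q_G = (200 - 2q_H)/10.
Substituting one into the other gives q_H = 865/23 and q_G = 287/23.
Total output Q = 1152/23, so price P = 333 - 2·(1152/23) = 232.8261.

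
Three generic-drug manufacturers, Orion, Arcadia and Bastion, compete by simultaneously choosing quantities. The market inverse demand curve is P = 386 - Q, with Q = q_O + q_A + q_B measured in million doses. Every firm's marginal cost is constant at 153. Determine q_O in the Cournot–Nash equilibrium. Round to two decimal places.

A representative firm's profit is π_i = q_i(386 - Q) - 153q_i.
First-order condition (treating rivals' output as given): 233 - 2q_i - Σ_{j≠i} q_j = 0.
By symmetry each firm produces the same amount; substituting Σ_{j≠i} q_j = 2q_i yields q_i = 233/4.

58.25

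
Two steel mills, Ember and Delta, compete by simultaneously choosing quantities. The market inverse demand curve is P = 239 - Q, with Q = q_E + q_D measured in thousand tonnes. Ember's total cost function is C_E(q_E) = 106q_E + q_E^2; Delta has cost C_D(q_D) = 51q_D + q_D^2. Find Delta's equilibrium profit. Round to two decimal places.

3405.88

Ember's profit: π_E = (239 - Q)q_E - (106q_E + q_E²). Setting ∂π_E/∂q_E = 0: 133 - 4q_E - (q_D) = 0.
Delta's first-order condition: 188 - 4q_D - (q_E) = 0.
Rearranging gives the reaction functions q_E = (133 - q_D)/4 and q_D = (188 - q_E)/4.
Substituting one into the other gives q_E = 344/15 and q_D = 619/15.
Price P = 239 - 321/5 = 874/5.
Delta's profit: (874/5)·(619/15) - 51·(619/15) - (619/15)² = 3405.8756.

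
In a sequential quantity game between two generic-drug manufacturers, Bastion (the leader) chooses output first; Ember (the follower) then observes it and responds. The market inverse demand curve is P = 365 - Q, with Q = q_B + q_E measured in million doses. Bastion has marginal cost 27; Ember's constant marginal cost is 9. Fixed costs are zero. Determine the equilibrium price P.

The follower Ember best-responds to any q_B: π_E = (365 - Q)q_E - 9q_E.
∂π_E/∂q_E = 356 - q_B - 2q_E = 0 gives the reaction function q_E = (356 - q_B)/2.
The leader anticipates this reaction. Substituting into P = 365 - Q gives P = 187 - (1/2)q_B, so π_B = (187 - (1/2)q_B)q_B - 27q_B.
The leader's first-order condition 160 - q_B = 0 yields q_B = 160.
Then q_E = (356 - 160)/2 = 98.
Total output Q = 258, so price P = 365 - 258 = 107.

107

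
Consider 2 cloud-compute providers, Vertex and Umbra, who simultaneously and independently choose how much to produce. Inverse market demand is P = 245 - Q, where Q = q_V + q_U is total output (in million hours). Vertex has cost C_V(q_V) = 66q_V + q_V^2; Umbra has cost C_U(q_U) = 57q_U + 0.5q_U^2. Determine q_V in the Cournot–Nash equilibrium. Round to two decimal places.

31.73

Vertex's profit: π_V = (245 - Q)q_V - (66q_V + q_V²). Setting ∂π_V/∂q_V = 0: 179 - 4q_V - (q_U) = 0.
Umbra's profit: π_U = (245 - Q)q_U - (57q_U + (1/2)q_U²). Setting ∂π_U/∂q_U = 0: 188 - 3q_U - (q_V) = 0.
Rearranging gives the reaction functions q_V = (179 - q_U)/4 and q_U = (188 - q_V)/3.
Substituting one into the other gives q_V = 349/11 and q_U = 573/11.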